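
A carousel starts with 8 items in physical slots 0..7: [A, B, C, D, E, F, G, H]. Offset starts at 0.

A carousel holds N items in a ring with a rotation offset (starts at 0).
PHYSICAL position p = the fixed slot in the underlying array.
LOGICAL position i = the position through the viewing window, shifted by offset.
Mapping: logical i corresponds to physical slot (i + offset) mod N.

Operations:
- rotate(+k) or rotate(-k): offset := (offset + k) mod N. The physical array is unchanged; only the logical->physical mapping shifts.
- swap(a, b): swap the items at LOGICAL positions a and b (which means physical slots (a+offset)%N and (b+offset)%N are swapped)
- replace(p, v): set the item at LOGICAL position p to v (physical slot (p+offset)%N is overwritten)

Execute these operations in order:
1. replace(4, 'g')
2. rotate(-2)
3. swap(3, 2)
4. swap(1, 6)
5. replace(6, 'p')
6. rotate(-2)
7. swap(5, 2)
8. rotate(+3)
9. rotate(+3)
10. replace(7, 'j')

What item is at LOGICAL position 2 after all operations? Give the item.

Answer: p

Derivation:
After op 1 (replace(4, 'g')): offset=0, physical=[A,B,C,D,g,F,G,H], logical=[A,B,C,D,g,F,G,H]
After op 2 (rotate(-2)): offset=6, physical=[A,B,C,D,g,F,G,H], logical=[G,H,A,B,C,D,g,F]
After op 3 (swap(3, 2)): offset=6, physical=[B,A,C,D,g,F,G,H], logical=[G,H,B,A,C,D,g,F]
After op 4 (swap(1, 6)): offset=6, physical=[B,A,C,D,H,F,G,g], logical=[G,g,B,A,C,D,H,F]
After op 5 (replace(6, 'p')): offset=6, physical=[B,A,C,D,p,F,G,g], logical=[G,g,B,A,C,D,p,F]
After op 6 (rotate(-2)): offset=4, physical=[B,A,C,D,p,F,G,g], logical=[p,F,G,g,B,A,C,D]
After op 7 (swap(5, 2)): offset=4, physical=[B,G,C,D,p,F,A,g], logical=[p,F,A,g,B,G,C,D]
After op 8 (rotate(+3)): offset=7, physical=[B,G,C,D,p,F,A,g], logical=[g,B,G,C,D,p,F,A]
After op 9 (rotate(+3)): offset=2, physical=[B,G,C,D,p,F,A,g], logical=[C,D,p,F,A,g,B,G]
After op 10 (replace(7, 'j')): offset=2, physical=[B,j,C,D,p,F,A,g], logical=[C,D,p,F,A,g,B,j]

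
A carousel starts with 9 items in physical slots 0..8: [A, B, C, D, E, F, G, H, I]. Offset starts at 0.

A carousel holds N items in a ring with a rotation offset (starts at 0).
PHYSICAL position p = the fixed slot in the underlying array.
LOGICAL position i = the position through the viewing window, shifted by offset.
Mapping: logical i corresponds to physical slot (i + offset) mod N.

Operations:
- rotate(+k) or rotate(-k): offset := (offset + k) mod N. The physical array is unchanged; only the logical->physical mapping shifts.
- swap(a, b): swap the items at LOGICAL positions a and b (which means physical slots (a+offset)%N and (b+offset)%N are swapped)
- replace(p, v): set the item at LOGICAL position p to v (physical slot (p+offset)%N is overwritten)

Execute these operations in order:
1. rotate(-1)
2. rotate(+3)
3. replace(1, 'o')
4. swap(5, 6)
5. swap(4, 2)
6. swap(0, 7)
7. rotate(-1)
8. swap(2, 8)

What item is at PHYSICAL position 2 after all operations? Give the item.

After op 1 (rotate(-1)): offset=8, physical=[A,B,C,D,E,F,G,H,I], logical=[I,A,B,C,D,E,F,G,H]
After op 2 (rotate(+3)): offset=2, physical=[A,B,C,D,E,F,G,H,I], logical=[C,D,E,F,G,H,I,A,B]
After op 3 (replace(1, 'o')): offset=2, physical=[A,B,C,o,E,F,G,H,I], logical=[C,o,E,F,G,H,I,A,B]
After op 4 (swap(5, 6)): offset=2, physical=[A,B,C,o,E,F,G,I,H], logical=[C,o,E,F,G,I,H,A,B]
After op 5 (swap(4, 2)): offset=2, physical=[A,B,C,o,G,F,E,I,H], logical=[C,o,G,F,E,I,H,A,B]
After op 6 (swap(0, 7)): offset=2, physical=[C,B,A,o,G,F,E,I,H], logical=[A,o,G,F,E,I,H,C,B]
After op 7 (rotate(-1)): offset=1, physical=[C,B,A,o,G,F,E,I,H], logical=[B,A,o,G,F,E,I,H,C]
After op 8 (swap(2, 8)): offset=1, physical=[o,B,A,C,G,F,E,I,H], logical=[B,A,C,G,F,E,I,H,o]

Answer: A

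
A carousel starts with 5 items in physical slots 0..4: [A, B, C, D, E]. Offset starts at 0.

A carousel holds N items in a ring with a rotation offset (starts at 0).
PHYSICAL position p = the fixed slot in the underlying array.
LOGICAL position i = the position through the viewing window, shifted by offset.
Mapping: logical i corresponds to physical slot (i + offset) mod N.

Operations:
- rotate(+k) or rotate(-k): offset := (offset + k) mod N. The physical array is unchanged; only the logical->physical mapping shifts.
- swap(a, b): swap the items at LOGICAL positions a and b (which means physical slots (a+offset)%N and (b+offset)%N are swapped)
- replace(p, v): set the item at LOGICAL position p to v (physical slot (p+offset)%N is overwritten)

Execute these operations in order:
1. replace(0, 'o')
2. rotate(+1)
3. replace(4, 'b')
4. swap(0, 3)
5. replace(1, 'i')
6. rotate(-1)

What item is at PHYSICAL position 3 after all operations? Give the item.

After op 1 (replace(0, 'o')): offset=0, physical=[o,B,C,D,E], logical=[o,B,C,D,E]
After op 2 (rotate(+1)): offset=1, physical=[o,B,C,D,E], logical=[B,C,D,E,o]
After op 3 (replace(4, 'b')): offset=1, physical=[b,B,C,D,E], logical=[B,C,D,E,b]
After op 4 (swap(0, 3)): offset=1, physical=[b,E,C,D,B], logical=[E,C,D,B,b]
After op 5 (replace(1, 'i')): offset=1, physical=[b,E,i,D,B], logical=[E,i,D,B,b]
After op 6 (rotate(-1)): offset=0, physical=[b,E,i,D,B], logical=[b,E,i,D,B]

Answer: D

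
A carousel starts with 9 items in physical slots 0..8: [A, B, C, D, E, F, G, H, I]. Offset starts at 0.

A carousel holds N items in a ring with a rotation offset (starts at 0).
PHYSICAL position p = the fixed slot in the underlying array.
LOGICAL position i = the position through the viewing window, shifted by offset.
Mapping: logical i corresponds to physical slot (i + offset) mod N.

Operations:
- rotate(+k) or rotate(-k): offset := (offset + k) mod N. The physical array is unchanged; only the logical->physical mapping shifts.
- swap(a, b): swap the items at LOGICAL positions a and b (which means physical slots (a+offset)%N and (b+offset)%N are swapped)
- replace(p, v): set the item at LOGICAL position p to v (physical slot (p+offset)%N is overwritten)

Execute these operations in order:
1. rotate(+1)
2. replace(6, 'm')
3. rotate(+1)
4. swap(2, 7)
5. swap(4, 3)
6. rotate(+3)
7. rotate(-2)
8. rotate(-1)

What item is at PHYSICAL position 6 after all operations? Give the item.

Answer: F

Derivation:
After op 1 (rotate(+1)): offset=1, physical=[A,B,C,D,E,F,G,H,I], logical=[B,C,D,E,F,G,H,I,A]
After op 2 (replace(6, 'm')): offset=1, physical=[A,B,C,D,E,F,G,m,I], logical=[B,C,D,E,F,G,m,I,A]
After op 3 (rotate(+1)): offset=2, physical=[A,B,C,D,E,F,G,m,I], logical=[C,D,E,F,G,m,I,A,B]
After op 4 (swap(2, 7)): offset=2, physical=[E,B,C,D,A,F,G,m,I], logical=[C,D,A,F,G,m,I,E,B]
After op 5 (swap(4, 3)): offset=2, physical=[E,B,C,D,A,G,F,m,I], logical=[C,D,A,G,F,m,I,E,B]
After op 6 (rotate(+3)): offset=5, physical=[E,B,C,D,A,G,F,m,I], logical=[G,F,m,I,E,B,C,D,A]
After op 7 (rotate(-2)): offset=3, physical=[E,B,C,D,A,G,F,m,I], logical=[D,A,G,F,m,I,E,B,C]
After op 8 (rotate(-1)): offset=2, physical=[E,B,C,D,A,G,F,m,I], logical=[C,D,A,G,F,m,I,E,B]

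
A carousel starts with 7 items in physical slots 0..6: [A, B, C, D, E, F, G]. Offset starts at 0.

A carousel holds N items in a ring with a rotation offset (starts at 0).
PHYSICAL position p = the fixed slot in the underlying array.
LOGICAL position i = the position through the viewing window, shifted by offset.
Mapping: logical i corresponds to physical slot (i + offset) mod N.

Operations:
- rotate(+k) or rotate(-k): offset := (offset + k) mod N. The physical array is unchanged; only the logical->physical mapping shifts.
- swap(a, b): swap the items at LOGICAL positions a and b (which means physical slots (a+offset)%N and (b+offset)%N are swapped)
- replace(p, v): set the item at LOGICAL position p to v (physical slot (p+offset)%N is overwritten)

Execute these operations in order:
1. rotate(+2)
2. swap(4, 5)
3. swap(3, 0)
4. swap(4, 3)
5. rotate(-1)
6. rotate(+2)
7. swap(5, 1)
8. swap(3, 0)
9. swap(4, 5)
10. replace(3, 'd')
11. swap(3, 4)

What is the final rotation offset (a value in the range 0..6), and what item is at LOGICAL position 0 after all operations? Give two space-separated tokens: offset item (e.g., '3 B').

After op 1 (rotate(+2)): offset=2, physical=[A,B,C,D,E,F,G], logical=[C,D,E,F,G,A,B]
After op 2 (swap(4, 5)): offset=2, physical=[G,B,C,D,E,F,A], logical=[C,D,E,F,A,G,B]
After op 3 (swap(3, 0)): offset=2, physical=[G,B,F,D,E,C,A], logical=[F,D,E,C,A,G,B]
After op 4 (swap(4, 3)): offset=2, physical=[G,B,F,D,E,A,C], logical=[F,D,E,A,C,G,B]
After op 5 (rotate(-1)): offset=1, physical=[G,B,F,D,E,A,C], logical=[B,F,D,E,A,C,G]
After op 6 (rotate(+2)): offset=3, physical=[G,B,F,D,E,A,C], logical=[D,E,A,C,G,B,F]
After op 7 (swap(5, 1)): offset=3, physical=[G,E,F,D,B,A,C], logical=[D,B,A,C,G,E,F]
After op 8 (swap(3, 0)): offset=3, physical=[G,E,F,C,B,A,D], logical=[C,B,A,D,G,E,F]
After op 9 (swap(4, 5)): offset=3, physical=[E,G,F,C,B,A,D], logical=[C,B,A,D,E,G,F]
After op 10 (replace(3, 'd')): offset=3, physical=[E,G,F,C,B,A,d], logical=[C,B,A,d,E,G,F]
After op 11 (swap(3, 4)): offset=3, physical=[d,G,F,C,B,A,E], logical=[C,B,A,E,d,G,F]

Answer: 3 C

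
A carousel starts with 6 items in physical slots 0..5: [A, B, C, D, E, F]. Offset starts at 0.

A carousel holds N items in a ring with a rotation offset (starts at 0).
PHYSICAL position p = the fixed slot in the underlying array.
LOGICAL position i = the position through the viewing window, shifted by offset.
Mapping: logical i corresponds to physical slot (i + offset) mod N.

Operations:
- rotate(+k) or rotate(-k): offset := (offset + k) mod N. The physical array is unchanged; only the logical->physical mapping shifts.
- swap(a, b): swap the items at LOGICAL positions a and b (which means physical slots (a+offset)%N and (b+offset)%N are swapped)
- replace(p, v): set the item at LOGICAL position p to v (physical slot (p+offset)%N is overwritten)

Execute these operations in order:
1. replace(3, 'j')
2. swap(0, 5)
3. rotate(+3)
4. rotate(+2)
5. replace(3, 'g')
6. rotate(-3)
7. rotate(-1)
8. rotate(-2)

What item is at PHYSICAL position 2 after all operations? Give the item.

After op 1 (replace(3, 'j')): offset=0, physical=[A,B,C,j,E,F], logical=[A,B,C,j,E,F]
After op 2 (swap(0, 5)): offset=0, physical=[F,B,C,j,E,A], logical=[F,B,C,j,E,A]
After op 3 (rotate(+3)): offset=3, physical=[F,B,C,j,E,A], logical=[j,E,A,F,B,C]
After op 4 (rotate(+2)): offset=5, physical=[F,B,C,j,E,A], logical=[A,F,B,C,j,E]
After op 5 (replace(3, 'g')): offset=5, physical=[F,B,g,j,E,A], logical=[A,F,B,g,j,E]
After op 6 (rotate(-3)): offset=2, physical=[F,B,g,j,E,A], logical=[g,j,E,A,F,B]
After op 7 (rotate(-1)): offset=1, physical=[F,B,g,j,E,A], logical=[B,g,j,E,A,F]
After op 8 (rotate(-2)): offset=5, physical=[F,B,g,j,E,A], logical=[A,F,B,g,j,E]

Answer: g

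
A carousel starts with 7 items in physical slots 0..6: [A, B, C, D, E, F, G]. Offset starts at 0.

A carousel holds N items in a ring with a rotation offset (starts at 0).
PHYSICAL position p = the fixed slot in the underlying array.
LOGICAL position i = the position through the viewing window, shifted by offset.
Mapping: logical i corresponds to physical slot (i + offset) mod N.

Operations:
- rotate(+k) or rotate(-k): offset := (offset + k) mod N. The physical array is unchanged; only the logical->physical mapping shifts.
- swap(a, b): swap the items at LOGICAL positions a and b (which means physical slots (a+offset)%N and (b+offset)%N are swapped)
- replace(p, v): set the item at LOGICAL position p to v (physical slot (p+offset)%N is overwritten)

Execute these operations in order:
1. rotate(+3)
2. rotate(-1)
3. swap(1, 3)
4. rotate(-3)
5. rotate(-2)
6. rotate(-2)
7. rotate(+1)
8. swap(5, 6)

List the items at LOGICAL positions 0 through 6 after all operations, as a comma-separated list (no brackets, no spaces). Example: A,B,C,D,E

After op 1 (rotate(+3)): offset=3, physical=[A,B,C,D,E,F,G], logical=[D,E,F,G,A,B,C]
After op 2 (rotate(-1)): offset=2, physical=[A,B,C,D,E,F,G], logical=[C,D,E,F,G,A,B]
After op 3 (swap(1, 3)): offset=2, physical=[A,B,C,F,E,D,G], logical=[C,F,E,D,G,A,B]
After op 4 (rotate(-3)): offset=6, physical=[A,B,C,F,E,D,G], logical=[G,A,B,C,F,E,D]
After op 5 (rotate(-2)): offset=4, physical=[A,B,C,F,E,D,G], logical=[E,D,G,A,B,C,F]
After op 6 (rotate(-2)): offset=2, physical=[A,B,C,F,E,D,G], logical=[C,F,E,D,G,A,B]
After op 7 (rotate(+1)): offset=3, physical=[A,B,C,F,E,D,G], logical=[F,E,D,G,A,B,C]
After op 8 (swap(5, 6)): offset=3, physical=[A,C,B,F,E,D,G], logical=[F,E,D,G,A,C,B]

Answer: F,E,D,G,A,C,B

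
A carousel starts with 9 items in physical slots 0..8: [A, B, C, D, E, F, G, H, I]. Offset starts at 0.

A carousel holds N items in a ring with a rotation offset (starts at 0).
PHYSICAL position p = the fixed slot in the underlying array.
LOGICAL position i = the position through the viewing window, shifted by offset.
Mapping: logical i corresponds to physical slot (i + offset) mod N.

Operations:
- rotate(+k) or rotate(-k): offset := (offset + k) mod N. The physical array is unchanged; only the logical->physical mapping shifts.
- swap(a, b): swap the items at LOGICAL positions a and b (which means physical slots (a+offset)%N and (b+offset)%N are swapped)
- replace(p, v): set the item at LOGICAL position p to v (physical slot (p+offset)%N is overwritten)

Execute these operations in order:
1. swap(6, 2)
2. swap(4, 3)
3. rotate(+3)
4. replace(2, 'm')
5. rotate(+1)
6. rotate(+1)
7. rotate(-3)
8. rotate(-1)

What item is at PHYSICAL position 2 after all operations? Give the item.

Answer: G

Derivation:
After op 1 (swap(6, 2)): offset=0, physical=[A,B,G,D,E,F,C,H,I], logical=[A,B,G,D,E,F,C,H,I]
After op 2 (swap(4, 3)): offset=0, physical=[A,B,G,E,D,F,C,H,I], logical=[A,B,G,E,D,F,C,H,I]
After op 3 (rotate(+3)): offset=3, physical=[A,B,G,E,D,F,C,H,I], logical=[E,D,F,C,H,I,A,B,G]
After op 4 (replace(2, 'm')): offset=3, physical=[A,B,G,E,D,m,C,H,I], logical=[E,D,m,C,H,I,A,B,G]
After op 5 (rotate(+1)): offset=4, physical=[A,B,G,E,D,m,C,H,I], logical=[D,m,C,H,I,A,B,G,E]
After op 6 (rotate(+1)): offset=5, physical=[A,B,G,E,D,m,C,H,I], logical=[m,C,H,I,A,B,G,E,D]
After op 7 (rotate(-3)): offset=2, physical=[A,B,G,E,D,m,C,H,I], logical=[G,E,D,m,C,H,I,A,B]
After op 8 (rotate(-1)): offset=1, physical=[A,B,G,E,D,m,C,H,I], logical=[B,G,E,D,m,C,H,I,A]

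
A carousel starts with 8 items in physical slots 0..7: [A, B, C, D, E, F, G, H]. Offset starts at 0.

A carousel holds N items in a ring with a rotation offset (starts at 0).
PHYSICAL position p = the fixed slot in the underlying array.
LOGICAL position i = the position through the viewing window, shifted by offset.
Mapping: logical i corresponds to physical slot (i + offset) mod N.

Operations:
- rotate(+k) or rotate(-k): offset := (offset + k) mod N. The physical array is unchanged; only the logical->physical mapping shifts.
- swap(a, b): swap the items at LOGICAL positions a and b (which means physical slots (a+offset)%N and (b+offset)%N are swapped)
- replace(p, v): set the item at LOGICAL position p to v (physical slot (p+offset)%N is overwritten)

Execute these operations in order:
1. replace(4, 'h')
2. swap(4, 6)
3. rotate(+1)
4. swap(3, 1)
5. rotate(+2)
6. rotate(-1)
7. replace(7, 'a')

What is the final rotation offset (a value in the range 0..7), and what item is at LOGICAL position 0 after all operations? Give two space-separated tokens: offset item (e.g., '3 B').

After op 1 (replace(4, 'h')): offset=0, physical=[A,B,C,D,h,F,G,H], logical=[A,B,C,D,h,F,G,H]
After op 2 (swap(4, 6)): offset=0, physical=[A,B,C,D,G,F,h,H], logical=[A,B,C,D,G,F,h,H]
After op 3 (rotate(+1)): offset=1, physical=[A,B,C,D,G,F,h,H], logical=[B,C,D,G,F,h,H,A]
After op 4 (swap(3, 1)): offset=1, physical=[A,B,G,D,C,F,h,H], logical=[B,G,D,C,F,h,H,A]
After op 5 (rotate(+2)): offset=3, physical=[A,B,G,D,C,F,h,H], logical=[D,C,F,h,H,A,B,G]
After op 6 (rotate(-1)): offset=2, physical=[A,B,G,D,C,F,h,H], logical=[G,D,C,F,h,H,A,B]
After op 7 (replace(7, 'a')): offset=2, physical=[A,a,G,D,C,F,h,H], logical=[G,D,C,F,h,H,A,a]

Answer: 2 G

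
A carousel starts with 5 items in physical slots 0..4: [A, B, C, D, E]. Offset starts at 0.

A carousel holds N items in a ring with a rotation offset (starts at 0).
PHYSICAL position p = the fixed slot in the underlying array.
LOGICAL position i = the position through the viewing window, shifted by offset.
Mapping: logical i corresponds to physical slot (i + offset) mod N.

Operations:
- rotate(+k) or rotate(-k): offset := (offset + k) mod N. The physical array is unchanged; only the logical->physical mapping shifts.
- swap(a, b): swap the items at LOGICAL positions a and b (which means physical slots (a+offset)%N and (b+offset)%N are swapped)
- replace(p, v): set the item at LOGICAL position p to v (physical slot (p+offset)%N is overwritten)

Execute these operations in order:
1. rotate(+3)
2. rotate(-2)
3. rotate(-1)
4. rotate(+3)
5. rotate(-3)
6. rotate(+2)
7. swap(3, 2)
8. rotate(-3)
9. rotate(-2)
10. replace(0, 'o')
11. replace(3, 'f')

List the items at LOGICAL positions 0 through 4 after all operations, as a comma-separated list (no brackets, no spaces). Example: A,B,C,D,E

Answer: o,D,A,f,B

Derivation:
After op 1 (rotate(+3)): offset=3, physical=[A,B,C,D,E], logical=[D,E,A,B,C]
After op 2 (rotate(-2)): offset=1, physical=[A,B,C,D,E], logical=[B,C,D,E,A]
After op 3 (rotate(-1)): offset=0, physical=[A,B,C,D,E], logical=[A,B,C,D,E]
After op 4 (rotate(+3)): offset=3, physical=[A,B,C,D,E], logical=[D,E,A,B,C]
After op 5 (rotate(-3)): offset=0, physical=[A,B,C,D,E], logical=[A,B,C,D,E]
After op 6 (rotate(+2)): offset=2, physical=[A,B,C,D,E], logical=[C,D,E,A,B]
After op 7 (swap(3, 2)): offset=2, physical=[E,B,C,D,A], logical=[C,D,A,E,B]
After op 8 (rotate(-3)): offset=4, physical=[E,B,C,D,A], logical=[A,E,B,C,D]
After op 9 (rotate(-2)): offset=2, physical=[E,B,C,D,A], logical=[C,D,A,E,B]
After op 10 (replace(0, 'o')): offset=2, physical=[E,B,o,D,A], logical=[o,D,A,E,B]
After op 11 (replace(3, 'f')): offset=2, physical=[f,B,o,D,A], logical=[o,D,A,f,B]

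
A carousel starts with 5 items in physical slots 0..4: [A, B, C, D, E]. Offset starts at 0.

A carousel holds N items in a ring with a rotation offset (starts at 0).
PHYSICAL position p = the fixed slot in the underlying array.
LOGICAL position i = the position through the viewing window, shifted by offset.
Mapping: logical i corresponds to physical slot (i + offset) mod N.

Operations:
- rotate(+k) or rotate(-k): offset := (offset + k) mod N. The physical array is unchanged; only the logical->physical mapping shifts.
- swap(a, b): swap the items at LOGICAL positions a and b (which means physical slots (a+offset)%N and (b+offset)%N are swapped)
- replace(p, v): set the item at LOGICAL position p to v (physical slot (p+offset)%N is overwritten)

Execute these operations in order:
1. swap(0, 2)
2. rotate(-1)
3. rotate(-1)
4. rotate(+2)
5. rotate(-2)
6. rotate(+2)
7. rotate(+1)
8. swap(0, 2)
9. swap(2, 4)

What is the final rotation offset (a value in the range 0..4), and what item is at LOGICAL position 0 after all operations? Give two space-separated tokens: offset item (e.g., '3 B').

Answer: 1 D

Derivation:
After op 1 (swap(0, 2)): offset=0, physical=[C,B,A,D,E], logical=[C,B,A,D,E]
After op 2 (rotate(-1)): offset=4, physical=[C,B,A,D,E], logical=[E,C,B,A,D]
After op 3 (rotate(-1)): offset=3, physical=[C,B,A,D,E], logical=[D,E,C,B,A]
After op 4 (rotate(+2)): offset=0, physical=[C,B,A,D,E], logical=[C,B,A,D,E]
After op 5 (rotate(-2)): offset=3, physical=[C,B,A,D,E], logical=[D,E,C,B,A]
After op 6 (rotate(+2)): offset=0, physical=[C,B,A,D,E], logical=[C,B,A,D,E]
After op 7 (rotate(+1)): offset=1, physical=[C,B,A,D,E], logical=[B,A,D,E,C]
After op 8 (swap(0, 2)): offset=1, physical=[C,D,A,B,E], logical=[D,A,B,E,C]
After op 9 (swap(2, 4)): offset=1, physical=[B,D,A,C,E], logical=[D,A,C,E,B]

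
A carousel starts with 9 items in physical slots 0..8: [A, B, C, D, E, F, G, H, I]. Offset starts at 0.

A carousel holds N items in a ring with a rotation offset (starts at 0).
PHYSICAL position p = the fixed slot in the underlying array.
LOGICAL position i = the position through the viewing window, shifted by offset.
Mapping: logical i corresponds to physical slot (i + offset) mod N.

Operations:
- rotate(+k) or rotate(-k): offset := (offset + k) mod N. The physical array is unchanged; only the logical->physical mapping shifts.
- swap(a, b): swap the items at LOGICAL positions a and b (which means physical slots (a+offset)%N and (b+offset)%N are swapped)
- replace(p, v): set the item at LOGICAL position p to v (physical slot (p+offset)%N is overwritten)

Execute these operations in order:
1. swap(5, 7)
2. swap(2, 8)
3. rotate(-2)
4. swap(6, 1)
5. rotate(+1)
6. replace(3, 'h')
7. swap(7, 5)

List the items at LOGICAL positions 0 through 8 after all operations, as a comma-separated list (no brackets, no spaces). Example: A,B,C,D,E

After op 1 (swap(5, 7)): offset=0, physical=[A,B,C,D,E,H,G,F,I], logical=[A,B,C,D,E,H,G,F,I]
After op 2 (swap(2, 8)): offset=0, physical=[A,B,I,D,E,H,G,F,C], logical=[A,B,I,D,E,H,G,F,C]
After op 3 (rotate(-2)): offset=7, physical=[A,B,I,D,E,H,G,F,C], logical=[F,C,A,B,I,D,E,H,G]
After op 4 (swap(6, 1)): offset=7, physical=[A,B,I,D,C,H,G,F,E], logical=[F,E,A,B,I,D,C,H,G]
After op 5 (rotate(+1)): offset=8, physical=[A,B,I,D,C,H,G,F,E], logical=[E,A,B,I,D,C,H,G,F]
After op 6 (replace(3, 'h')): offset=8, physical=[A,B,h,D,C,H,G,F,E], logical=[E,A,B,h,D,C,H,G,F]
After op 7 (swap(7, 5)): offset=8, physical=[A,B,h,D,G,H,C,F,E], logical=[E,A,B,h,D,G,H,C,F]

Answer: E,A,B,h,D,G,H,C,F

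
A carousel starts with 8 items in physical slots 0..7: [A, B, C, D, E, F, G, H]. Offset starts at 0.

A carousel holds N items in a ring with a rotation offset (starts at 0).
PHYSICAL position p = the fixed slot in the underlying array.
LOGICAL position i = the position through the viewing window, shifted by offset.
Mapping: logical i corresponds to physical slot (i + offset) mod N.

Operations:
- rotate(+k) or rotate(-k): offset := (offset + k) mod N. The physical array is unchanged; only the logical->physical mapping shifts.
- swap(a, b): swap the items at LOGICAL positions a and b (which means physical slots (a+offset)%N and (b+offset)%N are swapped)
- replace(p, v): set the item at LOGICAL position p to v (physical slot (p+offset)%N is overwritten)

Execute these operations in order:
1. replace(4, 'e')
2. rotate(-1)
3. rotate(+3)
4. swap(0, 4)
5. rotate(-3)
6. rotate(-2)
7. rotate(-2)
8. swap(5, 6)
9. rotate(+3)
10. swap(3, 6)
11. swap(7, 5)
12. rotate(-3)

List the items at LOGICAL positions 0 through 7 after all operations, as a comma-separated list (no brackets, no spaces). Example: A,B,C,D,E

After op 1 (replace(4, 'e')): offset=0, physical=[A,B,C,D,e,F,G,H], logical=[A,B,C,D,e,F,G,H]
After op 2 (rotate(-1)): offset=7, physical=[A,B,C,D,e,F,G,H], logical=[H,A,B,C,D,e,F,G]
After op 3 (rotate(+3)): offset=2, physical=[A,B,C,D,e,F,G,H], logical=[C,D,e,F,G,H,A,B]
After op 4 (swap(0, 4)): offset=2, physical=[A,B,G,D,e,F,C,H], logical=[G,D,e,F,C,H,A,B]
After op 5 (rotate(-3)): offset=7, physical=[A,B,G,D,e,F,C,H], logical=[H,A,B,G,D,e,F,C]
After op 6 (rotate(-2)): offset=5, physical=[A,B,G,D,e,F,C,H], logical=[F,C,H,A,B,G,D,e]
After op 7 (rotate(-2)): offset=3, physical=[A,B,G,D,e,F,C,H], logical=[D,e,F,C,H,A,B,G]
After op 8 (swap(5, 6)): offset=3, physical=[B,A,G,D,e,F,C,H], logical=[D,e,F,C,H,B,A,G]
After op 9 (rotate(+3)): offset=6, physical=[B,A,G,D,e,F,C,H], logical=[C,H,B,A,G,D,e,F]
After op 10 (swap(3, 6)): offset=6, physical=[B,e,G,D,A,F,C,H], logical=[C,H,B,e,G,D,A,F]
After op 11 (swap(7, 5)): offset=6, physical=[B,e,G,F,A,D,C,H], logical=[C,H,B,e,G,F,A,D]
After op 12 (rotate(-3)): offset=3, physical=[B,e,G,F,A,D,C,H], logical=[F,A,D,C,H,B,e,G]

Answer: F,A,D,C,H,B,e,G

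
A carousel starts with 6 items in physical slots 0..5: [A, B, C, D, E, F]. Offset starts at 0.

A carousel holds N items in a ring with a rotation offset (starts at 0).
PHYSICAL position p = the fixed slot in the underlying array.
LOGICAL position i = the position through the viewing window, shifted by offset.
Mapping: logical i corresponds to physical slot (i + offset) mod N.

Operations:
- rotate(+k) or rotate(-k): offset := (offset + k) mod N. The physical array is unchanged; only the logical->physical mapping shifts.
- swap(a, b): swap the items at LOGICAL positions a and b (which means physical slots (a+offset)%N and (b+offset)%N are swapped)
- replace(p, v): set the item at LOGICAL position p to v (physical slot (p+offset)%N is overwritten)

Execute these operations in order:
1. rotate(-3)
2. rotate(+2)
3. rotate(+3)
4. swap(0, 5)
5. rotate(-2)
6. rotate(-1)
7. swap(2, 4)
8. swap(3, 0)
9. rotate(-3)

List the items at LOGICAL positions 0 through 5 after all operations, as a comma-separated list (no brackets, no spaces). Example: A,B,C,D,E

After op 1 (rotate(-3)): offset=3, physical=[A,B,C,D,E,F], logical=[D,E,F,A,B,C]
After op 2 (rotate(+2)): offset=5, physical=[A,B,C,D,E,F], logical=[F,A,B,C,D,E]
After op 3 (rotate(+3)): offset=2, physical=[A,B,C,D,E,F], logical=[C,D,E,F,A,B]
After op 4 (swap(0, 5)): offset=2, physical=[A,C,B,D,E,F], logical=[B,D,E,F,A,C]
After op 5 (rotate(-2)): offset=0, physical=[A,C,B,D,E,F], logical=[A,C,B,D,E,F]
After op 6 (rotate(-1)): offset=5, physical=[A,C,B,D,E,F], logical=[F,A,C,B,D,E]
After op 7 (swap(2, 4)): offset=5, physical=[A,D,B,C,E,F], logical=[F,A,D,B,C,E]
After op 8 (swap(3, 0)): offset=5, physical=[A,D,F,C,E,B], logical=[B,A,D,F,C,E]
After op 9 (rotate(-3)): offset=2, physical=[A,D,F,C,E,B], logical=[F,C,E,B,A,D]

Answer: F,C,E,B,A,D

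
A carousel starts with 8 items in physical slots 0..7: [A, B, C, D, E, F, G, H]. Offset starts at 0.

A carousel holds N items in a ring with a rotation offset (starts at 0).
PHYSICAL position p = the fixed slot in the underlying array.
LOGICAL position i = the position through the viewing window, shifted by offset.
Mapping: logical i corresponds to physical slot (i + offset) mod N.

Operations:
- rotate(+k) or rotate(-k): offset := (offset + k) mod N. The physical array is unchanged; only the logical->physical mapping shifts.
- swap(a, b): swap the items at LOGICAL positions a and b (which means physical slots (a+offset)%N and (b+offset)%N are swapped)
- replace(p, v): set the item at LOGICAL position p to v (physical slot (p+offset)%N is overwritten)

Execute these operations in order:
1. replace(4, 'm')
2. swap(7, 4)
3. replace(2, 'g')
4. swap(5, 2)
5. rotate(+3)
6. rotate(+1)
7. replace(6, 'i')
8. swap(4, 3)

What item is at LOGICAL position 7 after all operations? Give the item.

After op 1 (replace(4, 'm')): offset=0, physical=[A,B,C,D,m,F,G,H], logical=[A,B,C,D,m,F,G,H]
After op 2 (swap(7, 4)): offset=0, physical=[A,B,C,D,H,F,G,m], logical=[A,B,C,D,H,F,G,m]
After op 3 (replace(2, 'g')): offset=0, physical=[A,B,g,D,H,F,G,m], logical=[A,B,g,D,H,F,G,m]
After op 4 (swap(5, 2)): offset=0, physical=[A,B,F,D,H,g,G,m], logical=[A,B,F,D,H,g,G,m]
After op 5 (rotate(+3)): offset=3, physical=[A,B,F,D,H,g,G,m], logical=[D,H,g,G,m,A,B,F]
After op 6 (rotate(+1)): offset=4, physical=[A,B,F,D,H,g,G,m], logical=[H,g,G,m,A,B,F,D]
After op 7 (replace(6, 'i')): offset=4, physical=[A,B,i,D,H,g,G,m], logical=[H,g,G,m,A,B,i,D]
After op 8 (swap(4, 3)): offset=4, physical=[m,B,i,D,H,g,G,A], logical=[H,g,G,A,m,B,i,D]

Answer: D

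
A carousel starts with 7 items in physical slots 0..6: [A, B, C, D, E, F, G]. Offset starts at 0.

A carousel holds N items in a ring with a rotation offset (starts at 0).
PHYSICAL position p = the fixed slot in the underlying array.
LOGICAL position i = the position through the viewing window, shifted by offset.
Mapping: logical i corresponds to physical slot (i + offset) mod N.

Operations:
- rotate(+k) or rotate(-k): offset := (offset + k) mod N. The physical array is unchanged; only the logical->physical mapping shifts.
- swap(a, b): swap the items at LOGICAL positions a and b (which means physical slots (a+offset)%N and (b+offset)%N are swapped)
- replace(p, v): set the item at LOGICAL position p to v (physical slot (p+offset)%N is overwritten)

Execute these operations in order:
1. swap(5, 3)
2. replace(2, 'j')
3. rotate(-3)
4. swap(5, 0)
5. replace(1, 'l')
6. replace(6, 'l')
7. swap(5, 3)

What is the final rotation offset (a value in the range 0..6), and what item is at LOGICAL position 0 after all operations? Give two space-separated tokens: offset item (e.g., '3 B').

After op 1 (swap(5, 3)): offset=0, physical=[A,B,C,F,E,D,G], logical=[A,B,C,F,E,D,G]
After op 2 (replace(2, 'j')): offset=0, physical=[A,B,j,F,E,D,G], logical=[A,B,j,F,E,D,G]
After op 3 (rotate(-3)): offset=4, physical=[A,B,j,F,E,D,G], logical=[E,D,G,A,B,j,F]
After op 4 (swap(5, 0)): offset=4, physical=[A,B,E,F,j,D,G], logical=[j,D,G,A,B,E,F]
After op 5 (replace(1, 'l')): offset=4, physical=[A,B,E,F,j,l,G], logical=[j,l,G,A,B,E,F]
After op 6 (replace(6, 'l')): offset=4, physical=[A,B,E,l,j,l,G], logical=[j,l,G,A,B,E,l]
After op 7 (swap(5, 3)): offset=4, physical=[E,B,A,l,j,l,G], logical=[j,l,G,E,B,A,l]

Answer: 4 j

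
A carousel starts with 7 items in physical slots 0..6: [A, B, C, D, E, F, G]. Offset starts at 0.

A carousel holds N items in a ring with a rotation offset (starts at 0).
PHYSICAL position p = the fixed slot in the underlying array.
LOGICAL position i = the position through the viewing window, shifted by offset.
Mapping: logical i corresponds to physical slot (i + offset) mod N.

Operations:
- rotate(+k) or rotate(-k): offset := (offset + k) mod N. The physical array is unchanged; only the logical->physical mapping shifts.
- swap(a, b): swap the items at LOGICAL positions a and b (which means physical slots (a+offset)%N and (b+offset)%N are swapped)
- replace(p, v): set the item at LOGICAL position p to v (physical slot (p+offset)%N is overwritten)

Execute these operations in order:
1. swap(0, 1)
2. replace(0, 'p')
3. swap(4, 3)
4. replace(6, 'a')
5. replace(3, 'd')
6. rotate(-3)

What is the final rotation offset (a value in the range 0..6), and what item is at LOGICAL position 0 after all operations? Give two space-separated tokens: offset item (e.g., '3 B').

After op 1 (swap(0, 1)): offset=0, physical=[B,A,C,D,E,F,G], logical=[B,A,C,D,E,F,G]
After op 2 (replace(0, 'p')): offset=0, physical=[p,A,C,D,E,F,G], logical=[p,A,C,D,E,F,G]
After op 3 (swap(4, 3)): offset=0, physical=[p,A,C,E,D,F,G], logical=[p,A,C,E,D,F,G]
After op 4 (replace(6, 'a')): offset=0, physical=[p,A,C,E,D,F,a], logical=[p,A,C,E,D,F,a]
After op 5 (replace(3, 'd')): offset=0, physical=[p,A,C,d,D,F,a], logical=[p,A,C,d,D,F,a]
After op 6 (rotate(-3)): offset=4, physical=[p,A,C,d,D,F,a], logical=[D,F,a,p,A,C,d]

Answer: 4 D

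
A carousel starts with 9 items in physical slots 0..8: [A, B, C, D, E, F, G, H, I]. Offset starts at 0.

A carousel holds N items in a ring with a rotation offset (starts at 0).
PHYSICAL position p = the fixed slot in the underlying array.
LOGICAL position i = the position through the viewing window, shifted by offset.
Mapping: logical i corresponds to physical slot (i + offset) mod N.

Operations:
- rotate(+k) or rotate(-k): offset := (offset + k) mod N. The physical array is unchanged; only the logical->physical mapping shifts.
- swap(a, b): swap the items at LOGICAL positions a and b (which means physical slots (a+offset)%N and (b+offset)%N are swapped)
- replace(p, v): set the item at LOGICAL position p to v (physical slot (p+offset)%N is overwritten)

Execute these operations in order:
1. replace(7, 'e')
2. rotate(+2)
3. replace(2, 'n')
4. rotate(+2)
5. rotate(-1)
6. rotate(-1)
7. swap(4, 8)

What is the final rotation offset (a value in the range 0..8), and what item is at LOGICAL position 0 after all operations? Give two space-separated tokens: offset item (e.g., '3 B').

Answer: 2 C

Derivation:
After op 1 (replace(7, 'e')): offset=0, physical=[A,B,C,D,E,F,G,e,I], logical=[A,B,C,D,E,F,G,e,I]
After op 2 (rotate(+2)): offset=2, physical=[A,B,C,D,E,F,G,e,I], logical=[C,D,E,F,G,e,I,A,B]
After op 3 (replace(2, 'n')): offset=2, physical=[A,B,C,D,n,F,G,e,I], logical=[C,D,n,F,G,e,I,A,B]
After op 4 (rotate(+2)): offset=4, physical=[A,B,C,D,n,F,G,e,I], logical=[n,F,G,e,I,A,B,C,D]
After op 5 (rotate(-1)): offset=3, physical=[A,B,C,D,n,F,G,e,I], logical=[D,n,F,G,e,I,A,B,C]
After op 6 (rotate(-1)): offset=2, physical=[A,B,C,D,n,F,G,e,I], logical=[C,D,n,F,G,e,I,A,B]
After op 7 (swap(4, 8)): offset=2, physical=[A,G,C,D,n,F,B,e,I], logical=[C,D,n,F,B,e,I,A,G]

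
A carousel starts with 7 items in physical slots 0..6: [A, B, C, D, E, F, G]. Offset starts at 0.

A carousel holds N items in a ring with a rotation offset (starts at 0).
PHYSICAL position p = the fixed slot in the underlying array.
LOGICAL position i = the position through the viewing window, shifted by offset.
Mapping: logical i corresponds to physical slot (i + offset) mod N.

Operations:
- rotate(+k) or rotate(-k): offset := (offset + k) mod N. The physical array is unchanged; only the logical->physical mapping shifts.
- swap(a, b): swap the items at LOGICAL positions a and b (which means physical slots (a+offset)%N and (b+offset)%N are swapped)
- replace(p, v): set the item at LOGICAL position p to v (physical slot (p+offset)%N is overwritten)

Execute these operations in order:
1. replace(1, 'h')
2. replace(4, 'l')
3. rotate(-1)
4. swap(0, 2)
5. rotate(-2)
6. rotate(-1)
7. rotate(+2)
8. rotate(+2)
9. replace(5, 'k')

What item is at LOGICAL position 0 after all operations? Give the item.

Answer: A

Derivation:
After op 1 (replace(1, 'h')): offset=0, physical=[A,h,C,D,E,F,G], logical=[A,h,C,D,E,F,G]
After op 2 (replace(4, 'l')): offset=0, physical=[A,h,C,D,l,F,G], logical=[A,h,C,D,l,F,G]
After op 3 (rotate(-1)): offset=6, physical=[A,h,C,D,l,F,G], logical=[G,A,h,C,D,l,F]
After op 4 (swap(0, 2)): offset=6, physical=[A,G,C,D,l,F,h], logical=[h,A,G,C,D,l,F]
After op 5 (rotate(-2)): offset=4, physical=[A,G,C,D,l,F,h], logical=[l,F,h,A,G,C,D]
After op 6 (rotate(-1)): offset=3, physical=[A,G,C,D,l,F,h], logical=[D,l,F,h,A,G,C]
After op 7 (rotate(+2)): offset=5, physical=[A,G,C,D,l,F,h], logical=[F,h,A,G,C,D,l]
After op 8 (rotate(+2)): offset=0, physical=[A,G,C,D,l,F,h], logical=[A,G,C,D,l,F,h]
After op 9 (replace(5, 'k')): offset=0, physical=[A,G,C,D,l,k,h], logical=[A,G,C,D,l,k,h]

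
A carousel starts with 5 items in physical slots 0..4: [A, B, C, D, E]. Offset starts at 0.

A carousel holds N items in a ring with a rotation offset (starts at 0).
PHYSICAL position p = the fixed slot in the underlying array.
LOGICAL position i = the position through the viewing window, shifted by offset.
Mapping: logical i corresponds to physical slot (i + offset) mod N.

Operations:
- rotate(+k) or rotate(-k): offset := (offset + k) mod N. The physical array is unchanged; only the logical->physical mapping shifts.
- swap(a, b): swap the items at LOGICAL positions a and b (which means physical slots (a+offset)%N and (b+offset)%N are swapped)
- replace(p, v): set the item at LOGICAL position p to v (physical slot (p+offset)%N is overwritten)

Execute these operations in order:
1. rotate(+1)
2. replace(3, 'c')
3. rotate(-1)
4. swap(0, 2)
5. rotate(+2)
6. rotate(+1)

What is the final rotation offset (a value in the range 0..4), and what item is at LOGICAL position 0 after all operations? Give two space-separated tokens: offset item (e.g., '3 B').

After op 1 (rotate(+1)): offset=1, physical=[A,B,C,D,E], logical=[B,C,D,E,A]
After op 2 (replace(3, 'c')): offset=1, physical=[A,B,C,D,c], logical=[B,C,D,c,A]
After op 3 (rotate(-1)): offset=0, physical=[A,B,C,D,c], logical=[A,B,C,D,c]
After op 4 (swap(0, 2)): offset=0, physical=[C,B,A,D,c], logical=[C,B,A,D,c]
After op 5 (rotate(+2)): offset=2, physical=[C,B,A,D,c], logical=[A,D,c,C,B]
After op 6 (rotate(+1)): offset=3, physical=[C,B,A,D,c], logical=[D,c,C,B,A]

Answer: 3 D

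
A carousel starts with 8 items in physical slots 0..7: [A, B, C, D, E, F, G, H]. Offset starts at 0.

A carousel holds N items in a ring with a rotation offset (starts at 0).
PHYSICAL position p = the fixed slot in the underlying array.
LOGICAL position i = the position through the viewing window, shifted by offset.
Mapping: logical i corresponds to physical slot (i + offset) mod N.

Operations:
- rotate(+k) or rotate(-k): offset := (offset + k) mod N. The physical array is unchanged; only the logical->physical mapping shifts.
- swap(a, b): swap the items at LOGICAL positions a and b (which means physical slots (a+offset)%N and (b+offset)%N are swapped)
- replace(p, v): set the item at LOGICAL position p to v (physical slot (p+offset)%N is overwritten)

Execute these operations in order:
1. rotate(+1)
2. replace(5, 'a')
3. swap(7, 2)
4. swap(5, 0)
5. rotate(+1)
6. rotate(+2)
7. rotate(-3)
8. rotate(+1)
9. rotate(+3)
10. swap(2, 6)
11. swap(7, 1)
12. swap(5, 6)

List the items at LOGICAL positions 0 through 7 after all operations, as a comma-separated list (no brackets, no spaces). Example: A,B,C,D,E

Answer: F,E,A,D,a,H,C,B

Derivation:
After op 1 (rotate(+1)): offset=1, physical=[A,B,C,D,E,F,G,H], logical=[B,C,D,E,F,G,H,A]
After op 2 (replace(5, 'a')): offset=1, physical=[A,B,C,D,E,F,a,H], logical=[B,C,D,E,F,a,H,A]
After op 3 (swap(7, 2)): offset=1, physical=[D,B,C,A,E,F,a,H], logical=[B,C,A,E,F,a,H,D]
After op 4 (swap(5, 0)): offset=1, physical=[D,a,C,A,E,F,B,H], logical=[a,C,A,E,F,B,H,D]
After op 5 (rotate(+1)): offset=2, physical=[D,a,C,A,E,F,B,H], logical=[C,A,E,F,B,H,D,a]
After op 6 (rotate(+2)): offset=4, physical=[D,a,C,A,E,F,B,H], logical=[E,F,B,H,D,a,C,A]
After op 7 (rotate(-3)): offset=1, physical=[D,a,C,A,E,F,B,H], logical=[a,C,A,E,F,B,H,D]
After op 8 (rotate(+1)): offset=2, physical=[D,a,C,A,E,F,B,H], logical=[C,A,E,F,B,H,D,a]
After op 9 (rotate(+3)): offset=5, physical=[D,a,C,A,E,F,B,H], logical=[F,B,H,D,a,C,A,E]
After op 10 (swap(2, 6)): offset=5, physical=[D,a,C,H,E,F,B,A], logical=[F,B,A,D,a,C,H,E]
After op 11 (swap(7, 1)): offset=5, physical=[D,a,C,H,B,F,E,A], logical=[F,E,A,D,a,C,H,B]
After op 12 (swap(5, 6)): offset=5, physical=[D,a,H,C,B,F,E,A], logical=[F,E,A,D,a,H,C,B]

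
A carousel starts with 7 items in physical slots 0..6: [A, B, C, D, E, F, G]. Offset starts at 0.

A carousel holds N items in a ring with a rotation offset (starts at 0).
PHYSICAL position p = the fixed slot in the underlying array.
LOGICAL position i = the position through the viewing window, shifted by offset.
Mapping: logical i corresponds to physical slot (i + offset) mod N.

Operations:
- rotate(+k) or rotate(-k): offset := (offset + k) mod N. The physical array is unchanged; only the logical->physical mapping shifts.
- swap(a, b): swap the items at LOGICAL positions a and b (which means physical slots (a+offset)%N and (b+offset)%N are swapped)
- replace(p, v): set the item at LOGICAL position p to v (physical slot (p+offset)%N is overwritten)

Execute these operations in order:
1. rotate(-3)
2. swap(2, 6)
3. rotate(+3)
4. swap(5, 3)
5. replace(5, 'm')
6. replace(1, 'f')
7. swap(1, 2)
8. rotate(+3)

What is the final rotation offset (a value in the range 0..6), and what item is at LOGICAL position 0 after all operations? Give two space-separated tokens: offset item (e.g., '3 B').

After op 1 (rotate(-3)): offset=4, physical=[A,B,C,D,E,F,G], logical=[E,F,G,A,B,C,D]
After op 2 (swap(2, 6)): offset=4, physical=[A,B,C,G,E,F,D], logical=[E,F,D,A,B,C,G]
After op 3 (rotate(+3)): offset=0, physical=[A,B,C,G,E,F,D], logical=[A,B,C,G,E,F,D]
After op 4 (swap(5, 3)): offset=0, physical=[A,B,C,F,E,G,D], logical=[A,B,C,F,E,G,D]
After op 5 (replace(5, 'm')): offset=0, physical=[A,B,C,F,E,m,D], logical=[A,B,C,F,E,m,D]
After op 6 (replace(1, 'f')): offset=0, physical=[A,f,C,F,E,m,D], logical=[A,f,C,F,E,m,D]
After op 7 (swap(1, 2)): offset=0, physical=[A,C,f,F,E,m,D], logical=[A,C,f,F,E,m,D]
After op 8 (rotate(+3)): offset=3, physical=[A,C,f,F,E,m,D], logical=[F,E,m,D,A,C,f]

Answer: 3 F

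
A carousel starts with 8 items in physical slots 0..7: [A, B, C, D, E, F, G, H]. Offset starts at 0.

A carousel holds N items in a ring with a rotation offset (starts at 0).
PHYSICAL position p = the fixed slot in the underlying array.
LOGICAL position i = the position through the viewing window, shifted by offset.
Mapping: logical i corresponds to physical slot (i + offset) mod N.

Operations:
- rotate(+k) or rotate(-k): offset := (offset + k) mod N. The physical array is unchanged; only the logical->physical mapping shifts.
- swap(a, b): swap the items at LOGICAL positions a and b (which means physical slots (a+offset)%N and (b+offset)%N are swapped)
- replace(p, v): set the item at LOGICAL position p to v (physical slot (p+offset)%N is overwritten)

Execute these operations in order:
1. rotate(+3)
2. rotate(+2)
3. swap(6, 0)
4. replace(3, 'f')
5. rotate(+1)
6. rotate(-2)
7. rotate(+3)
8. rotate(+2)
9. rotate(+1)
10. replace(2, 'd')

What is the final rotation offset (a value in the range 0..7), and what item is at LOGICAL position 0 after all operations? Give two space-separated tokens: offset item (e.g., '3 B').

Answer: 2 C

Derivation:
After op 1 (rotate(+3)): offset=3, physical=[A,B,C,D,E,F,G,H], logical=[D,E,F,G,H,A,B,C]
After op 2 (rotate(+2)): offset=5, physical=[A,B,C,D,E,F,G,H], logical=[F,G,H,A,B,C,D,E]
After op 3 (swap(6, 0)): offset=5, physical=[A,B,C,F,E,D,G,H], logical=[D,G,H,A,B,C,F,E]
After op 4 (replace(3, 'f')): offset=5, physical=[f,B,C,F,E,D,G,H], logical=[D,G,H,f,B,C,F,E]
After op 5 (rotate(+1)): offset=6, physical=[f,B,C,F,E,D,G,H], logical=[G,H,f,B,C,F,E,D]
After op 6 (rotate(-2)): offset=4, physical=[f,B,C,F,E,D,G,H], logical=[E,D,G,H,f,B,C,F]
After op 7 (rotate(+3)): offset=7, physical=[f,B,C,F,E,D,G,H], logical=[H,f,B,C,F,E,D,G]
After op 8 (rotate(+2)): offset=1, physical=[f,B,C,F,E,D,G,H], logical=[B,C,F,E,D,G,H,f]
After op 9 (rotate(+1)): offset=2, physical=[f,B,C,F,E,D,G,H], logical=[C,F,E,D,G,H,f,B]
After op 10 (replace(2, 'd')): offset=2, physical=[f,B,C,F,d,D,G,H], logical=[C,F,d,D,G,H,f,B]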